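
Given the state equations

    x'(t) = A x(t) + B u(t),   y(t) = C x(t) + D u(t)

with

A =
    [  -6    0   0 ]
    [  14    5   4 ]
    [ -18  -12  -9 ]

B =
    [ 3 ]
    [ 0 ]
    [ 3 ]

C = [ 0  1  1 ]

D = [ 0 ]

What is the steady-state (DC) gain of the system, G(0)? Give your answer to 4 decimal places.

G(0) = C(-A)^{-1}B + D = -C A^{-1} B + D.
det A = -18, so A^{-1} = (1/-18)·adj(A) = [[-1/6, 0, 0], [-3, -3, -4/3], [13/3, 4, 5/3]]
A^{-1} B = [-1/2, -13, 18]^T
C A^{-1} B = 5
G(0) = D - C A^{-1} B = 0 - (5) = -5

-5.0000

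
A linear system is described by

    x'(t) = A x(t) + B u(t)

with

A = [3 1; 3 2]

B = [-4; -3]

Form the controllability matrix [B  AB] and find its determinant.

AB = [[-15], [-18]]
Controllability matrix C = [B  AB] = [[-4, -15], [-3, -18]]
det(C) = (-4)·(-18) - (-15)·(-3) = 72 - 45 = 27
Since det(C) ≠ 0, rank(C) = 2 and the system is completely controllable.

27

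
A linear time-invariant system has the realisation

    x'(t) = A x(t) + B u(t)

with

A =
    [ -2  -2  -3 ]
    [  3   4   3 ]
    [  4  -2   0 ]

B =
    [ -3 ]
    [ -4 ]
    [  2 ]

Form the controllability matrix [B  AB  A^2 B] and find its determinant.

AB = [[8], [-19], [-4]]
A^2B = [[34], [-64], [70]]
Controllability matrix C = [B  AB  A^2B] = [[-3, 8, 34], [-4, -19, -64], [2, -4, 70]]
Expanding along the first row, det(C) = (-3)·((-19)·70 - (-64)·(-4)) - 8·((-4)·70 - (-64)·2) + 34·((-4)·(-4) - (-19)·2) = (-3)·(-1586) - 8·(-152) + 34·54 = 7810
Since det(C) ≠ 0, rank(C) = 3 and the system is completely controllable.

7810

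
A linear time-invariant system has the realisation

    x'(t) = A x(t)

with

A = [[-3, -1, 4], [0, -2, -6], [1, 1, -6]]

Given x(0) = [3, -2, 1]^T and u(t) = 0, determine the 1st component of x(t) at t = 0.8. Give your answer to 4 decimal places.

det(sI - A) = s^3 - (tr A)s^2 + (M11 + M22 + M33)s - det A, where Mii is the 2×2 principal minor of A obtained by deleting row i and column i.
tr A = (-3) + (-2) + (-6) = -11; M11 = (-2)·(-6) - (-6)·1 = 12 - (-6) = 18; M22 = (-3)·(-6) - 4·1 = 18 - 4 = 14; M33 = (-3)·(-2) - (-1)·0 = 6 - 0 = 6; sum of minors = 38.
det A = (-3)·((-2)·(-6) - (-6)·1) - (-1)·(0·(-6) - (-6)·1) + 4·(0·1 - (-2)·1) = (-3)·18 - (-1)·6 + 4·2 = -40.
So p(s) = det(sI - A) = s^3 + 11s^2 + 38s + 40.
Rational-root test: any integer root divides 40. Testing small divisors, s = -2 works: p(-2) = -8 + 44 + (-76) + 40 = 0, so (s + 2) is a factor.
Dividing, p(s) = (s + 2)(s^2 + 9s + 20).
Factor s^2 + 9s + 20: two numbers with sum -9 and product 20 are -4 and -5, so s^2 + 9s + 20 = (s + 4)(s + 5).
Hence p(s) = (s + 2) (s + 4) (s + 5), with roots -5, -4, -2.
The eigenvalues -5, -4, -2 are distinct and real, so A is diagonalisable and x(t) = e^{At} x(0) = V diag(e^{λ_i t}) V^{-1} x(0), where the columns of V are the eigenvectors.
λ = -5: A - (-5)I = [[2, -1, 4], [0, 3, -6], [1, 1, -1]]. v must be orthogonal to every row; (row 1) × (row 2) = [-6, 12, 6], so take v_1 = [1, -2, -1]^T.
λ = -4: A - (-4)I = [[1, -1, 4], [0, 2, -6], [1, 1, -2]]. v must be orthogonal to every row; (row 1) × (row 2) = [-2, 6, 2], so take v_2 = [-1, 3, 1]^T.
λ = -2: A - (-2)I = [[-1, -1, 4], [0, 0, -6], [1, 1, -4]]. v must be orthogonal to every row; (row 1) × (row 2) = [6, -6, 0], so take v_3 = [1, -1, 0]^T.
V = [v_1 v_2 v_3] = [[1, -1, 1], [-2, 3, -1], [-1, 1, 0]] has det V = 1, so V^{-1} = adj(V)/det V = [[1, 1, -2], [1, 1, -1], [1, 0, 1]].
Modal coordinates z(0) = V^{-1} x(0): 1·3 + 1·(-2) + (-2)·1 = -1; 1·3 + 1·(-2) + (-1)·1 = 0; 1·3 + 0·(-2) + 1·1 = 4; so z(0) = [-1, 0, 4]^T.
x_1(t) = Σ_i (v_i)_1 · z_i(0) · e^{λ_i t} (row 1 of V times the modal terms).
x_1(0.8) = 1·(-1)·e^{-5·0.8} + (-1)·0·e^{-4·0.8} + 1·4·e^{-2·0.8} = (-1)·0.018316 + 0·0.040762 + 4·0.201897 = 0.7893.

0.7893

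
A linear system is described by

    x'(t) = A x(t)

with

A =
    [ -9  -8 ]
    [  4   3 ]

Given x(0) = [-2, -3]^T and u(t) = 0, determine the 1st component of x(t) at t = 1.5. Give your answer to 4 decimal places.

det(sI - A) = s^2 - (tr A)s + det A, with tr A = (-9) + 3 = -6 and det A = (-9)·3 - (-8)·4 = -27 - (-32) = 5.
So p(s) = det(sI - A) = s^2 + 6s + 5.
Factor s^2 + 6s + 5: two numbers with sum -6 and product 5 are -1 and -5, so s^2 + 6s + 5 = (s + 1)(s + 5).
Hence p(s) = (s + 1) (s + 5), with roots -5, -1.
The eigenvalues -5, -1 are distinct and real, so A is diagonalisable and x(t) = e^{At} x(0) = V diag(e^{λ_i t}) V^{-1} x(0), where the columns of V are the eigenvectors.
λ = -5: A - (-5)I = [[-4, -8], [4, 8]]. Row 1 gives (-4)·v1 + (-8)·v2 = 0, so take v_1 = [2, -1]^T.
λ = -1: A - (-1)I = [[-8, -8], [4, 4]]. Row 1 gives (-8)·v1 + (-8)·v2 = 0, so take v_2 = [-1, 1]^T.
V = [v_1 v_2] = [[2, -1], [-1, 1]] has det V = 1, so V^{-1} = adj(V)/det V = [[1, 1], [1, 2]].
Modal coordinates z(0) = V^{-1} x(0): 1·(-2) + 1·(-3) = -5; 1·(-2) + 2·(-3) = -8; so z(0) = [-5, -8]^T.
x_1(t) = Σ_i (v_i)_1 · z_i(0) · e^{λ_i t} (row 1 of V times the modal terms).
x_1(1.5) = 2·(-5)·e^{-5·1.5} + (-1)·(-8)·e^{-1·1.5} = (-10)·0.000553 + 8·0.223130 = 1.7795.

1.7795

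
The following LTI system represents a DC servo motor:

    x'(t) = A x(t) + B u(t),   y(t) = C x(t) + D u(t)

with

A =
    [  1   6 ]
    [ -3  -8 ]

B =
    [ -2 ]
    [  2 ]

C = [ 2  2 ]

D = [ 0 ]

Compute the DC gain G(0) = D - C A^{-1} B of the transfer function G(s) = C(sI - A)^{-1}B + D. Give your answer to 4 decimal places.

G(0) = C(-A)^{-1}B + D = -C A^{-1} B + D.
det A = 10, so A^{-1} = (1/10)·adj(A) = [[-4/5, -3/5], [3/10, 1/10]]
A^{-1} B = [2/5, -2/5]^T
C A^{-1} B = 0
G(0) = D - C A^{-1} B = 0 - (0) = 0

0.0000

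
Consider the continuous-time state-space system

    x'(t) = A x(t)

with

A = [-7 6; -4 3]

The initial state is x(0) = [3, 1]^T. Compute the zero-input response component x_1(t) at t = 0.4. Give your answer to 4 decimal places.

-0.2038

det(sI - A) = s^2 - (tr A)s + det A, with tr A = (-7) + 3 = -4 and det A = (-7)·3 - 6·(-4) = -21 - (-24) = 3.
So p(s) = det(sI - A) = s^2 + 4s + 3.
Factor s^2 + 4s + 3: two numbers with sum -4 and product 3 are -1 and -3, so s^2 + 4s + 3 = (s + 1)(s + 3).
Hence p(s) = (s + 1) (s + 3), with roots -3, -1.
The eigenvalues -3, -1 are distinct and real, so A is diagonalisable and x(t) = e^{At} x(0) = V diag(e^{λ_i t}) V^{-1} x(0), where the columns of V are the eigenvectors.
λ = -3: A - (-3)I = [[-4, 6], [-4, 6]]. Row 1 gives (-4)·v1 + 6·v2 = 0, so take v_1 = [-3, -2]^T.
λ = -1: A - (-1)I = [[-6, 6], [-4, 4]]. Row 1 gives (-6)·v1 + 6·v2 = 0, so take v_2 = [-1, -1]^T.
V = [v_1 v_2] = [[-3, -1], [-2, -1]] has det V = 1, so V^{-1} = adj(V)/det V = [[-1, 1], [2, -3]].
Modal coordinates z(0) = V^{-1} x(0): (-1)·3 + 1·1 = -2; 2·3 + (-3)·1 = 3; so z(0) = [-2, 3]^T.
x_1(t) = Σ_i (v_i)_1 · z_i(0) · e^{λ_i t} (row 1 of V times the modal terms).
x_1(0.4) = (-3)·(-2)·e^{-3·0.4} + (-1)·3·e^{-1·0.4} = 6·0.301194 + (-3)·0.670320 = -0.2038.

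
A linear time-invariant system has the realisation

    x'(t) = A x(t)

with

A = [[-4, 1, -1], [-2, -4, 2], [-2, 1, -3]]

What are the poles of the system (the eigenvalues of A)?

-5, -4, -2

det(sI - A) = s^3 - (tr A)s^2 + (M11 + M22 + M33)s - det A, where Mii is the 2×2 principal minor of A obtained by deleting row i and column i.
tr A = (-4) + (-4) + (-3) = -11; M11 = (-4)·(-3) - 2·1 = 12 - 2 = 10; M22 = (-4)·(-3) - (-1)·(-2) = 12 - 2 = 10; M33 = (-4)·(-4) - 1·(-2) = 16 - (-2) = 18; sum of minors = 38.
det A = (-4)·((-4)·(-3) - 2·1) - 1·((-2)·(-3) - 2·(-2)) + (-1)·((-2)·1 - (-4)·(-2)) = (-4)·10 - 1·10 + (-1)·(-10) = -40.
So p(s) = det(sI - A) = s^3 + 11s^2 + 38s + 40.
Rational-root test: any integer root divides 40. Testing small divisors, s = -2 works: p(-2) = -8 + 44 + (-76) + 40 = 0, so (s + 2) is a factor.
Dividing, p(s) = (s + 2)(s^2 + 9s + 20).
Factor s^2 + 9s + 20: two numbers with sum -9 and product 20 are -4 and -5, so s^2 + 9s + 20 = (s + 4)(s + 5).
Hence p(s) = (s + 2) (s + 4) (s + 5), with roots -5, -4, -2.
All eigenvalues have negative real part, so the system is asymptotically stable.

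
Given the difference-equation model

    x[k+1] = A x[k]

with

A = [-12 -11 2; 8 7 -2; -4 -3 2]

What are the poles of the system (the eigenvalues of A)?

-4, 0, 1

det(zI - A) = z^3 - (tr A)z^2 + (M11 + M22 + M33)z - det A, where Mii is the 2×2 principal minor of A obtained by deleting row i and column i.
tr A = (-12) + 7 + 2 = -3; M11 = 7·2 - (-2)·(-3) = 14 - 6 = 8; M22 = (-12)·2 - 2·(-4) = -24 - (-8) = -16; M33 = (-12)·7 - (-11)·8 = -84 - (-88) = 4; sum of minors = -4.
det A = (-12)·(7·2 - (-2)·(-3)) - (-11)·(8·2 - (-2)·(-4)) + 2·(8·(-3) - 7·(-4)) = (-12)·8 - (-11)·8 + 2·4 = 0.
So p(z) = det(zI - A) = z^3 + 3z^2 - 4z.
The constant term is 0, so p(z) = z(z^2 + 3z - 4).
Factor z^2 + 3z - 4: two numbers with sum -3 and product -4 are 1 and -4, so z^2 + 3z - 4 = (z - 1)(z + 4).
Hence p(z) = z (z - 1) (z + 4), with roots -4, 0, 1.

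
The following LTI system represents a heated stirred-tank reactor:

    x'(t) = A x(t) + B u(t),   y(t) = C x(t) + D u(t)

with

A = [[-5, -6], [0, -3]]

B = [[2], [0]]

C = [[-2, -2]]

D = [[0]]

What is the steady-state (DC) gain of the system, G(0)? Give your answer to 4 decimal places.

G(0) = C(-A)^{-1}B + D = -C A^{-1} B + D.
det A = 15, so A^{-1} = (1/15)·adj(A) = [[-1/5, 2/5], [0, -1/3]]
A^{-1} B = [-2/5, 0]^T
C A^{-1} B = 4/5
G(0) = D - C A^{-1} B = 0 - (4/5) = -4/5 ≈ -0.8000

-0.8000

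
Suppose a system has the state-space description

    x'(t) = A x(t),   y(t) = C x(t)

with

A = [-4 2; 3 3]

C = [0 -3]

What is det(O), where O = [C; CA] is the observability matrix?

CA = [[-9, -9]]
Observability matrix O = [C; CA] = [[0, -3], [-9, -9]]
det(O) = 0·(-9) - (-3)·(-9) = 0 - 27 = -27
Since det(O) ≠ 0, rank(O) = 2 and the system is completely observable.

-27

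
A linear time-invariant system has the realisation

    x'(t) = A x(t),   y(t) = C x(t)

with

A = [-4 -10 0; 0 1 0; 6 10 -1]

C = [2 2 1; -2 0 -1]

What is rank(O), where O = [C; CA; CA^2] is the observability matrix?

2

CA = [[-2, -8, -1], [2, 10, 1]]
CA^2 = [[2, 2, 1], [-2, 0, -1]]
Observability matrix O = [C; CA; CA^2] = [[2, 2, 1], [-2, 0, -1], [-2, -8, -1], [2, 10, 1], [2, 2, 1], [-2, 0, -1]]
The columns c1, c2, c3 of O are linearly dependent: -c1 + 2·c3 = 0 (check each entry), so rank(O) ≤ 2.
The 2×2 minor from rows 1, 2, columns 1, 2 is 2·0 - 2·(-2) = 0 - (-4) = 4 ≠ 0, so rank(O) = 2.
rank(O) = 2 < n = 3, so the pair (A, C) is not completely observable.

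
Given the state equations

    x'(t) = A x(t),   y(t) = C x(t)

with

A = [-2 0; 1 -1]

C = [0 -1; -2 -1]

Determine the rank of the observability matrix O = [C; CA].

CA = [[-1, 1], [3, 1]]
Observability matrix O = [C; CA] = [[0, -1], [-2, -1], [-1, 1], [3, 1]]
Take the 2×2 submatrix of O formed by rows 1, 2: [[0, -1], [-2, -1]]. Its determinant is 0·(-1) - (-1)·(-2) = 0 - 2 = -2 ≠ 0.
So rank(O) ≥ 2; since O has 2 columns, rank(O) = 2.
rank(O) = 2 = n, so the pair (A, C) is completely observable.

2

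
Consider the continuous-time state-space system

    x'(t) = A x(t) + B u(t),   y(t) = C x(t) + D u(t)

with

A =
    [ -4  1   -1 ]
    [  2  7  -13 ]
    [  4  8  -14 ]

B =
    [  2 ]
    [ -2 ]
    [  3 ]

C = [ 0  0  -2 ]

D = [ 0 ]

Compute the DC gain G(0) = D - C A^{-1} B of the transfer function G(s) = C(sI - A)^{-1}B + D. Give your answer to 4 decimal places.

G(0) = C(-A)^{-1}B + D = -C A^{-1} B + D.
det A = -36, so A^{-1} = (1/-36)·adj(A) = [[-1/6, -1/6, 1/6], [2/3, -5/3, 3/2], [1/3, -1, 5/6]]
A^{-1} B = [1/2, 55/6, 31/6]^T
C A^{-1} B = -31/3
G(0) = D - C A^{-1} B = 0 - (-31/3) = 31/3 ≈ 10.3333

10.3333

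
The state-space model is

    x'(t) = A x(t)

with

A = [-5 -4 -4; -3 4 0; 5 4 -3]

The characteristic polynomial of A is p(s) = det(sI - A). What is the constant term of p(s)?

-224

Expand det(sI - A) for the 3×3 matrix.
p(s) = s^3 + 4s^2 - 9s - 224.
(Check: constant term = det(-A) = (-1)^3 det A = -224; coefficient of s^2 = -tr A = 4.)
The constant term is -224.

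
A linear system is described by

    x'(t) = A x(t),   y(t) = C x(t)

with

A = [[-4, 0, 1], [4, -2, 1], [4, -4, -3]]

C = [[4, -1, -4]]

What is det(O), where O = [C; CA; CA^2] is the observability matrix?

5400

CA = [[-36, 18, 15]]
CA^2 = [[276, -96, -63]]
Observability matrix O = [C; CA; CA^2] = [[4, -1, -4], [-36, 18, 15], [276, -96, -63]]
Expanding along the first row, det(O) = 4·(18·(-63) - 15·(-96)) - (-1)·((-36)·(-63) - 15·276) + (-4)·((-36)·(-96) - 18·276) = 4·306 - (-1)·(-1872) + (-4)·(-1512) = 5400
Since det(O) ≠ 0, rank(O) = 3 and the system is completely observable.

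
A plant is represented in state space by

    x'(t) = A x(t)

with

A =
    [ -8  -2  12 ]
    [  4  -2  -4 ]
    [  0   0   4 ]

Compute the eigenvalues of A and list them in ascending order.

-6, -4, 4

det(sI - A) = s^3 - (tr A)s^2 + (M11 + M22 + M33)s - det A, where Mii is the 2×2 principal minor of A obtained by deleting row i and column i.
tr A = (-8) + (-2) + 4 = -6; M11 = (-2)·4 - (-4)·0 = -8 - 0 = -8; M22 = (-8)·4 - 12·0 = -32 - 0 = -32; M33 = (-8)·(-2) - (-2)·4 = 16 - (-8) = 24; sum of minors = -16.
det A = (-8)·((-2)·4 - (-4)·0) - (-2)·(4·4 - (-4)·0) + 12·(4·0 - (-2)·0) = (-8)·(-8) - (-2)·16 + 12·0 = 96.
So p(s) = det(sI - A) = s^3 + 6s^2 - 16s - 96.
Rational-root test: any integer root divides -96. Testing small divisors, s = -4 works: p(-4) = -64 + 96 + 64 + (-96) = 0, so (s + 4) is a factor.
Dividing, p(s) = (s + 4)(s^2 + 2s - 24).
Factor s^2 + 2s - 24: two numbers with sum -2 and product -24 are 4 and -6, so s^2 + 2s - 24 = (s - 4)(s + 6).
Hence p(s) = (s - 4) (s + 4) (s + 6), with roots -6, -4, 4.
At least one eigenvalue has non-negative real part, so the system is not asymptotically stable.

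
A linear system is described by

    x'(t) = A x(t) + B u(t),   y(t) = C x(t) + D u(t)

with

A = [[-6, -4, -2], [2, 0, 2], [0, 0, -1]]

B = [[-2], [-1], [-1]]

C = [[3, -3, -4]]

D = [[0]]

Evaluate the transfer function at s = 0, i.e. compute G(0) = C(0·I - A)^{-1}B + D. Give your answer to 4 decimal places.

15.2500

G(0) = C(-A)^{-1}B + D = -C A^{-1} B + D.
det A = -8, so A^{-1} = (1/-8)·adj(A) = [[0, 1/2, 1], [-1/4, -3/4, -1], [0, 0, -1]]
A^{-1} B = [-3/2, 9/4, 1]^T
C A^{-1} B = -61/4
G(0) = D - C A^{-1} B = 0 - (-61/4) = 61/4 ≈ 15.2500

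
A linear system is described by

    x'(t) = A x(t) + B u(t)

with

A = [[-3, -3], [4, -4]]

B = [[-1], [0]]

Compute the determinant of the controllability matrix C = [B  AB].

4

AB = [[3], [-4]]
Controllability matrix C = [B  AB] = [[-1, 3], [0, -4]]
det(C) = (-1)·(-4) - 3·0 = 4 - 0 = 4
Since det(C) ≠ 0, rank(C) = 2 and the system is completely controllable.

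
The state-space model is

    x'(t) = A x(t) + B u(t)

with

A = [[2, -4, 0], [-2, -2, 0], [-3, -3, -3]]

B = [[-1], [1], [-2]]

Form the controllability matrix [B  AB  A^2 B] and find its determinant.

AB = [[-6], [0], [6]]
A^2B = [[-12], [12], [0]]
Controllability matrix C = [B  AB  A^2B] = [[-1, -6, -12], [1, 0, 12], [-2, 6, 0]]
Expanding along the first row, det(C) = (-1)·(0·0 - 12·6) - (-6)·(1·0 - 12·(-2)) + (-12)·(1·6 - 0·(-2)) = (-1)·(-72) - (-6)·24 + (-12)·6 = 144
Since det(C) ≠ 0, rank(C) = 3 and the system is completely controllable.

144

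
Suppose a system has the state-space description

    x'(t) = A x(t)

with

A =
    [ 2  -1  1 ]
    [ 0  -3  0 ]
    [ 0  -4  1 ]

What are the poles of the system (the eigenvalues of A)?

-3, 1, 2

det(sI - A) = s^3 - (tr A)s^2 + (M11 + M22 + M33)s - det A, where Mii is the 2×2 principal minor of A obtained by deleting row i and column i.
tr A = 2 + (-3) + 1 = 0; M11 = (-3)·1 - 0·(-4) = -3 - 0 = -3; M22 = 2·1 - 1·0 = 2 - 0 = 2; M33 = 2·(-3) - (-1)·0 = -6 - 0 = -6; sum of minors = -7.
det A = 2·((-3)·1 - 0·(-4)) - (-1)·(0·1 - 0·0) + 1·(0·(-4) - (-3)·0) = 2·(-3) - (-1)·0 + 1·0 = -6.
So p(s) = det(sI - A) = s^3 - 7s + 6.
Rational-root test: any integer root divides 6. Testing small divisors, s = 1 works: p(1) = 1 + 0 + (-7) + 6 = 0, so (s - 1) is a factor.
Dividing, p(s) = (s - 1)(s^2 + s - 6).
Factor s^2 + s - 6: two numbers with sum -1 and product -6 are 2 and -3, so s^2 + s - 6 = (s - 2)(s + 3).
Hence p(s) = (s - 2) (s - 1) (s + 3), with roots -3, 1, 2.
At least one eigenvalue has non-negative real part, so the system is not asymptotically stable.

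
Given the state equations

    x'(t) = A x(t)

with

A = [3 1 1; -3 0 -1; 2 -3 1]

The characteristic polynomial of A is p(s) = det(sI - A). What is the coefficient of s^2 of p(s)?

Expand det(sI - A) for the 3×3 matrix.
p(s) = s^3 - 4s^2 + s - 1.
(Check: constant term = det(-A) = (-1)^3 det A = -1; coefficient of s^2 = -tr A = -4.)
The coefficient of s^2 is -4.

-4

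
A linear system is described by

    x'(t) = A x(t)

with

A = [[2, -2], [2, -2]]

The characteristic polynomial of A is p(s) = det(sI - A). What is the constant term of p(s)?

0

For a 2×2 matrix, det(sI - A) = s^2 - (tr A)s + det A.
tr A = 0, det A = 0.
So p(s) = s^2.
The constant term is 0.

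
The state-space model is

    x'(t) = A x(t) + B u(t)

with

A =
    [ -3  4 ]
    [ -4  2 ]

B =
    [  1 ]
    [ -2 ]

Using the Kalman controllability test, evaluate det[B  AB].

-30

AB = [[-11], [-8]]
Controllability matrix C = [B  AB] = [[1, -11], [-2, -8]]
det(C) = 1·(-8) - (-11)·(-2) = -8 - 22 = -30
Since det(C) ≠ 0, rank(C) = 2 and the system is completely controllable.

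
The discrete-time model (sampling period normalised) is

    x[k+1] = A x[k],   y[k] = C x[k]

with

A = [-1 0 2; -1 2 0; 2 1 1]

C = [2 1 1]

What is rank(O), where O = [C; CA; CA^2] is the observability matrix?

CA = [[-1, 3, 5]]
CA^2 = [[8, 11, 3]]
Observability matrix O = [C; CA; CA^2] = [[2, 1, 1], [-1, 3, 5], [8, 11, 3]]
det(O) = 2·(3·3 - 5·11) - 1·((-1)·3 - 5·8) + 1·((-1)·11 - 3·8) = 2·(-46) - 1·(-43) + 1·(-35) = -84 ≠ 0, so rank(O) = 3.
rank(O) = 3 = n, so the pair (A, C) is completely observable.

3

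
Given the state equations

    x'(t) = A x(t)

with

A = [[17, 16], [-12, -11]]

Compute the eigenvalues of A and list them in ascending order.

1, 5

det(sI - A) = s^2 - (tr A)s + det A, with tr A = 17 + (-11) = 6 and det A = 17·(-11) - 16·(-12) = -187 - (-192) = 5.
So p(s) = det(sI - A) = s^2 - 6s + 5.
Factor s^2 - 6s + 5: two numbers with sum 6 and product 5 are 5 and 1, so s^2 - 6s + 5 = (s - 5)(s - 1).
Hence p(s) = (s - 5) (s - 1), with roots 1, 5.
At least one eigenvalue has non-negative real part, so the system is not asymptotically stable.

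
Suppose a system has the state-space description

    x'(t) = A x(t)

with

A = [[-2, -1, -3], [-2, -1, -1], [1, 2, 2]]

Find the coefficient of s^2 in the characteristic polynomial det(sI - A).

1

Expand det(sI - A) for the 3×3 matrix.
p(s) = s^3 + s^2 - s - 6.
(Check: constant term = det(-A) = (-1)^3 det A = -6; coefficient of s^2 = -tr A = 1.)
The coefficient of s^2 is 1.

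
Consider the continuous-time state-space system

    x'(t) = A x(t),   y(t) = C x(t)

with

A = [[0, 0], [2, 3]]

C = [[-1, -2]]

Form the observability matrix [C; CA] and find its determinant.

-2

CA = [[-4, -6]]
Observability matrix O = [C; CA] = [[-1, -2], [-4, -6]]
det(O) = (-1)·(-6) - (-2)·(-4) = 6 - 8 = -2
Since det(O) ≠ 0, rank(O) = 2 and the system is completely observable.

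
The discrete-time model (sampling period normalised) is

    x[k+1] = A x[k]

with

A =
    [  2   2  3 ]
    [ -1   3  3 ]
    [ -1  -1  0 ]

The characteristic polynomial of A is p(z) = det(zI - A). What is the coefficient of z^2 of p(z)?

Expand det(zI - A) for the 3×3 matrix.
p(z) = z^3 - 5z^2 + 14z - 12.
(Check: constant term = det(-A) = (-1)^3 det A = -12; coefficient of z^2 = -tr A = -5.)
The coefficient of z^2 is -5.

-5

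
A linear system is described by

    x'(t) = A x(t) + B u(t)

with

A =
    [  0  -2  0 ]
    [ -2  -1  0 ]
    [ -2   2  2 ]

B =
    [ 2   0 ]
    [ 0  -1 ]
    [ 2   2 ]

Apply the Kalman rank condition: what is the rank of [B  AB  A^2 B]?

3

AB = [[0, 2], [-4, 1], [0, 2]]
A^2B = [[8, -2], [4, -5], [-8, 2]]
Controllability matrix C = [B  AB  A^2B] = [[2, 0, 0, 2, 8, -2], [0, -1, -4, 1, 4, -5], [2, 2, 0, 2, -8, 2]]
Take the 3×3 submatrix of C formed by columns 1, 2, 3: [[2, 0, 0], [0, -1, -4], [2, 2, 0]]. Its determinant is 2·((-1)·0 - (-4)·2) - 0·(0·0 - (-4)·2) + 0·(0·2 - (-1)·2) = 2·8 - 0·8 + 0·2 = 16 ≠ 0.
So rank(C) ≥ 3; since C has 3 rows, rank(C) = 3.
rank(C) = 3 = n, so the pair (A, B) is completely controllable.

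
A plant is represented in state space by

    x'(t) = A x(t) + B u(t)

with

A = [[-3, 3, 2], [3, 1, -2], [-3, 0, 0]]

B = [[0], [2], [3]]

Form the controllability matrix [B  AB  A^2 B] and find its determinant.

AB = [[12], [-4], [0]]
A^2B = [[-48], [32], [-36]]
Controllability matrix C = [B  AB  A^2B] = [[0, 12, -48], [2, -4, 32], [3, 0, -36]]
Expanding along the first row, det(C) = 0·((-4)·(-36) - 32·0) - 12·(2·(-36) - 32·3) + (-48)·(2·0 - (-4)·3) = 0·144 - 12·(-168) + (-48)·12 = 1440
Since det(C) ≠ 0, rank(C) = 3 and the system is completely controllable.

1440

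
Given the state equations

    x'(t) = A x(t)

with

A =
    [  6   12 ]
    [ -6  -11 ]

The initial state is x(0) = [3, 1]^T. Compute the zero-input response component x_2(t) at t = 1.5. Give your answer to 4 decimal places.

det(sI - A) = s^2 - (tr A)s + det A, with tr A = 6 + (-11) = -5 and det A = 6·(-11) - 12·(-6) = -66 - (-72) = 6.
So p(s) = det(sI - A) = s^2 + 5s + 6.
Factor s^2 + 5s + 6: two numbers with sum -5 and product 6 are -2 and -3, so s^2 + 5s + 6 = (s + 2)(s + 3).
Hence p(s) = (s + 2) (s + 3), with roots -3, -2.
The eigenvalues -3, -2 are distinct and real, so A is diagonalisable and x(t) = e^{At} x(0) = V diag(e^{λ_i t}) V^{-1} x(0), where the columns of V are the eigenvectors.
λ = -3: A - (-3)I = [[9, 12], [-6, -8]]. Row 1 gives 9·v1 + 12·v2 = 0, so take v_1 = [4, -3]^T.
λ = -2: A - (-2)I = [[8, 12], [-6, -9]]. Row 1 gives 8·v1 + 12·v2 = 0, so take v_2 = [-3, 2]^T.
V = [v_1 v_2] = [[4, -3], [-3, 2]] has det V = -1, so V^{-1} = adj(V)/det V = [[-2, -3], [-3, -4]].
Modal coordinates z(0) = V^{-1} x(0): (-2)·3 + (-3)·1 = -9; (-3)·3 + (-4)·1 = -13; so z(0) = [-9, -13]^T.
x_2(t) = Σ_i (v_i)_2 · z_i(0) · e^{λ_i t} (row 2 of V times the modal terms).
x_2(1.5) = (-3)·(-9)·e^{-3·1.5} + 2·(-13)·e^{-2·1.5} = 27·0.011109 + (-26)·0.049787 = -0.9945.

-0.9945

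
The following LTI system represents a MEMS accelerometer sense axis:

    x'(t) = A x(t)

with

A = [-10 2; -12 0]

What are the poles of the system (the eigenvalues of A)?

det(sI - A) = s^2 - (tr A)s + det A, with tr A = (-10) + 0 = -10 and det A = (-10)·0 - 2·(-12) = 0 - (-24) = 24.
So p(s) = det(sI - A) = s^2 + 10s + 24.
Factor s^2 + 10s + 24: two numbers with sum -10 and product 24 are -4 and -6, so s^2 + 10s + 24 = (s + 4)(s + 6).
Hence p(s) = (s + 4) (s + 6), with roots -6, -4.
All eigenvalues have negative real part, so the system is asymptotically stable.

-6, -4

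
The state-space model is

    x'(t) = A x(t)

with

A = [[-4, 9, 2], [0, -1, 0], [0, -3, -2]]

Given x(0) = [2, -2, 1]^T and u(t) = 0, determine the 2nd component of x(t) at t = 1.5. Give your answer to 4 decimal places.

det(sI - A) = s^3 - (tr A)s^2 + (M11 + M22 + M33)s - det A, where Mii is the 2×2 principal minor of A obtained by deleting row i and column i.
tr A = (-4) + (-1) + (-2) = -7; M11 = (-1)·(-2) - 0·(-3) = 2 - 0 = 2; M22 = (-4)·(-2) - 2·0 = 8 - 0 = 8; M33 = (-4)·(-1) - 9·0 = 4 - 0 = 4; sum of minors = 14.
det A = (-4)·((-1)·(-2) - 0·(-3)) - 9·(0·(-2) - 0·0) + 2·(0·(-3) - (-1)·0) = (-4)·2 - 9·0 + 2·0 = -8.
So p(s) = det(sI - A) = s^3 + 7s^2 + 14s + 8.
Rational-root test: any integer root divides 8. Testing small divisors, s = -1 works: p(-1) = -1 + 7 + (-14) + 8 = 0, so (s + 1) is a factor.
Dividing, p(s) = (s + 1)(s^2 + 6s + 8).
Factor s^2 + 6s + 8: two numbers with sum -6 and product 8 are -2 and -4, so s^2 + 6s + 8 = (s + 2)(s + 4).
Hence p(s) = (s + 1) (s + 2) (s + 4), with roots -4, -2, -1.
The eigenvalues -4, -2, -1 are distinct and real, so A is diagonalisable and x(t) = e^{At} x(0) = V diag(e^{λ_i t}) V^{-1} x(0), where the columns of V are the eigenvectors.
λ = -4: A - (-4)I = [[0, 9, 2], [0, 3, 0], [0, -3, 2]]. v must be orthogonal to every row; (row 1) × (row 2) = [-6, 0, 0], so take v_1 = [1, 0, 0]^T.
λ = -2: A - (-2)I = [[-2, 9, 2], [0, 1, 0], [0, -3, 0]]. v must be orthogonal to every row; (row 1) × (row 2) = [-2, 0, -2], so take v_2 = [1, 0, 1]^T.
λ = -1: A - (-1)I = [[-3, 9, 2], [0, 0, 0], [0, -3, -1]]. v must be orthogonal to every row; (row 1) × (row 3) = [-3, -3, 9], so take v_3 = [1, 1, -3]^T.
V = [v_1 v_2 v_3] = [[1, 1, 1], [0, 0, 1], [0, 1, -3]] has det V = -1, so V^{-1} = adj(V)/det V = [[1, -4, -1], [0, 3, 1], [0, 1, 0]].
Modal coordinates z(0) = V^{-1} x(0): 1·2 + (-4)·(-2) + (-1)·1 = 9; 0·2 + 3·(-2) + 1·1 = -5; 0·2 + 1·(-2) + 0·1 = -2; so z(0) = [9, -5, -2]^T.
x_2(t) = Σ_i (v_i)_2 · z_i(0) · e^{λ_i t} (row 2 of V times the modal terms).
x_2(1.5) = 0·9·e^{-4·1.5} + 0·(-5)·e^{-2·1.5} + 1·(-2)·e^{-1·1.5} = 0·0.002479 + 0·0.049787 + (-2)·0.223130 = -0.4463.

-0.4463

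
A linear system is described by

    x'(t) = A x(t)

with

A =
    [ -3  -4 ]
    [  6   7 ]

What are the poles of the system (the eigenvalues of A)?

det(sI - A) = s^2 - (tr A)s + det A, with tr A = (-3) + 7 = 4 and det A = (-3)·7 - (-4)·6 = -21 - (-24) = 3.
So p(s) = det(sI - A) = s^2 - 4s + 3.
Factor s^2 - 4s + 3: two numbers with sum 4 and product 3 are 3 and 1, so s^2 - 4s + 3 = (s - 3)(s - 1).
Hence p(s) = (s - 3) (s - 1), with roots 1, 3.
At least one eigenvalue has non-negative real part, so the system is not asymptotically stable.

1, 3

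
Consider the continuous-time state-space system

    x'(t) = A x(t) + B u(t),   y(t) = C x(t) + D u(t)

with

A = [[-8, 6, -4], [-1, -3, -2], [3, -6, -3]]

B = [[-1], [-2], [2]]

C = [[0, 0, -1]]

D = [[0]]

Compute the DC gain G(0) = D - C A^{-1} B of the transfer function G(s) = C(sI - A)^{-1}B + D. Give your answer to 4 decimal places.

-1.1667

G(0) = C(-A)^{-1}B + D = -C A^{-1} B + D.
det A = -90, so A^{-1} = (1/-90)·adj(A) = [[1/30, -7/15, 4/15], [1/10, -2/5, 2/15], [-1/6, 1/3, -1/3]]
A^{-1} B = [43/30, 29/30, -7/6]^T
C A^{-1} B = 7/6
G(0) = D - C A^{-1} B = 0 - (7/6) = -7/6 ≈ -1.1667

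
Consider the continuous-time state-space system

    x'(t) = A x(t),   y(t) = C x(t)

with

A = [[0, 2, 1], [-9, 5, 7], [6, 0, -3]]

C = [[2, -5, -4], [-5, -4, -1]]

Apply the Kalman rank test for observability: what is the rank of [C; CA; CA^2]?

2

CA = [[21, -21, -21], [30, -30, -30]]
CA^2 = [[63, -63, -63], [90, -90, -90]]
Observability matrix O = [C; CA; CA^2] = [[2, -5, -4], [-5, -4, -1], [21, -21, -21], [30, -30, -30], [63, -63, -63], [90, -90, -90]]
The columns c1, c2, c3 of O are linearly dependent: c1 - 2·c2 + 3·c3 = 0 (check each entry), so rank(O) ≤ 2.
The 2×2 minor from rows 1, 2, columns 1, 2 is 2·(-4) - (-5)·(-5) = -8 - 25 = -33 ≠ 0, so rank(O) = 2.
rank(O) = 2 < n = 3, so the pair (A, C) is not completely observable.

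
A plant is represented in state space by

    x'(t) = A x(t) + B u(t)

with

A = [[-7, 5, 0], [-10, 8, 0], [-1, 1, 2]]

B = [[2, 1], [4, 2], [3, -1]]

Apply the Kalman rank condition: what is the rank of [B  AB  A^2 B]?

2

AB = [[6, 3], [12, 6], [8, -1]]
A^2B = [[18, 9], [36, 18], [22, 1]]
Controllability matrix C = [B  AB  A^2B] = [[2, 1, 6, 3, 18, 9], [4, 2, 12, 6, 36, 18], [3, -1, 8, -1, 22, 1]]
The rows r1, r2, r3 of C are linearly dependent: -2·r1 + r2 = 0 (check each entry), so rank(C) ≤ 2.
The 2×2 minor from rows 1, 3, columns 1, 2 is 2·(-1) - 1·3 = -2 - 3 = -5 ≠ 0, so rank(C) = 2.
rank(C) = 2 < n = 3, so the pair (A, B) is not completely controllable.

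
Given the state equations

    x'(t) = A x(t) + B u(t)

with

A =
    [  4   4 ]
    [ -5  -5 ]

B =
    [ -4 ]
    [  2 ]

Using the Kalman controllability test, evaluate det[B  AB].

AB = [[-8], [10]]
Controllability matrix C = [B  AB] = [[-4, -8], [2, 10]]
det(C) = (-4)·10 - (-8)·2 = -40 - (-16) = -24
Since det(C) ≠ 0, rank(C) = 2 and the system is completely controllable.

-24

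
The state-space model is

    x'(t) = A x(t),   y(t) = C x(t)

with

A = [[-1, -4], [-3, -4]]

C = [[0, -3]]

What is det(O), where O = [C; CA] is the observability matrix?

27

CA = [[9, 12]]
Observability matrix O = [C; CA] = [[0, -3], [9, 12]]
det(O) = 0·12 - (-3)·9 = 0 - (-27) = 27
Since det(O) ≠ 0, rank(O) = 2 and the system is completely observable.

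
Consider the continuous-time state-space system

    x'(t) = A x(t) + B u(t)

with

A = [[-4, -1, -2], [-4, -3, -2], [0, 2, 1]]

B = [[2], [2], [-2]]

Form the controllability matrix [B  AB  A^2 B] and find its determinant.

64

AB = [[-6], [-10], [2]]
A^2B = [[30], [50], [-18]]
Controllability matrix C = [B  AB  A^2B] = [[2, -6, 30], [2, -10, 50], [-2, 2, -18]]
Expanding along the first row, det(C) = 2·((-10)·(-18) - 50·2) - (-6)·(2·(-18) - 50·(-2)) + 30·(2·2 - (-10)·(-2)) = 2·80 - (-6)·64 + 30·(-16) = 64
Since det(C) ≠ 0, rank(C) = 3 and the system is completely controllable.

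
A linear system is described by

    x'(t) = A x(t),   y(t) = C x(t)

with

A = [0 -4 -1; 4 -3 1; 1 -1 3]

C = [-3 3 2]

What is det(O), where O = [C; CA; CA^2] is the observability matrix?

CA = [[14, 1, 12]]
CA^2 = [[16, -71, 23]]
Observability matrix O = [C; CA; CA^2] = [[-3, 3, 2], [14, 1, 12], [16, -71, 23]]
Expanding along the first row, det(O) = (-3)·(1·23 - 12·(-71)) - 3·(14·23 - 12·16) + 2·(14·(-71) - 1·16) = (-3)·875 - 3·130 + 2·(-1010) = -5035
Since det(O) ≠ 0, rank(O) = 3 and the system is completely observable.

-5035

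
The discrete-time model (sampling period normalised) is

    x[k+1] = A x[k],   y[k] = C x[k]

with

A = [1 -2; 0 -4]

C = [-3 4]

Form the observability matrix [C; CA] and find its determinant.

CA = [[-3, -10]]
Observability matrix O = [C; CA] = [[-3, 4], [-3, -10]]
det(O) = (-3)·(-10) - 4·(-3) = 30 - (-12) = 42
Since det(O) ≠ 0, rank(O) = 2 and the system is completely observable.

42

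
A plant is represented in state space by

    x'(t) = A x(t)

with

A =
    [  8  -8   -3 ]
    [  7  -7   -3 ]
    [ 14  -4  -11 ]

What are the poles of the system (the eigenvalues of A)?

det(sI - A) = s^3 - (tr A)s^2 + (M11 + M22 + M33)s - det A, where Mii is the 2×2 principal minor of A obtained by deleting row i and column i.
tr A = 8 + (-7) + (-11) = -10; M11 = (-7)·(-11) - (-3)·(-4) = 77 - 12 = 65; M22 = 8·(-11) - (-3)·14 = -88 - (-42) = -46; M33 = 8·(-7) - (-8)·7 = -56 - (-56) = 0; sum of minors = 19.
det A = 8·((-7)·(-11) - (-3)·(-4)) - (-8)·(7·(-11) - (-3)·14) + (-3)·(7·(-4) - (-7)·14) = 8·65 - (-8)·(-35) + (-3)·70 = 30.
So p(s) = det(sI - A) = s^3 + 10s^2 + 19s - 30.
Rational-root test: any integer root divides -30. Testing small divisors, s = 1 works: p(1) = 1 + 10 + 19 + (-30) = 0, so (s - 1) is a factor.
Dividing, p(s) = (s - 1)(s^2 + 11s + 30).
Factor s^2 + 11s + 30: two numbers with sum -11 and product 30 are -5 and -6, so s^2 + 11s + 30 = (s + 5)(s + 6).
Hence p(s) = (s - 1) (s + 5) (s + 6), with roots -6, -5, 1.
At least one eigenvalue has non-negative real part, so the system is not asymptotically stable.

-6, -5, 1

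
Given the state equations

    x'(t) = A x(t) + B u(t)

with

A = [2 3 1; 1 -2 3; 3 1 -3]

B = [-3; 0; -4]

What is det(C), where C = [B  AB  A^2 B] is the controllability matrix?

AB = [[-10], [-15], [3]]
A^2B = [[-62], [29], [-54]]
Controllability matrix C = [B  AB  A^2B] = [[-3, -10, -62], [0, -15, 29], [-4, 3, -54]]
Expanding along the first row, det(C) = (-3)·((-15)·(-54) - 29·3) - (-10)·(0·(-54) - 29·(-4)) + (-62)·(0·3 - (-15)·(-4)) = (-3)·723 - (-10)·116 + (-62)·(-60) = 2711
Since det(C) ≠ 0, rank(C) = 3 and the system is completely controllable.

2711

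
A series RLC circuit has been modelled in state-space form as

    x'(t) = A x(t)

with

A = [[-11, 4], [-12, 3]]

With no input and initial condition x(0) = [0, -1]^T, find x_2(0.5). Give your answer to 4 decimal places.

det(sI - A) = s^2 - (tr A)s + det A, with tr A = (-11) + 3 = -8 and det A = (-11)·3 - 4·(-12) = -33 - (-48) = 15.
So p(s) = det(sI - A) = s^2 + 8s + 15.
Factor s^2 + 8s + 15: two numbers with sum -8 and product 15 are -3 and -5, so s^2 + 8s + 15 = (s + 3)(s + 5).
Hence p(s) = (s + 3) (s + 5), with roots -5, -3.
The eigenvalues -5, -3 are distinct and real, so A is diagonalisable and x(t) = e^{At} x(0) = V diag(e^{λ_i t}) V^{-1} x(0), where the columns of V are the eigenvectors.
λ = -5: A - (-5)I = [[-6, 4], [-12, 8]]. Row 1 gives (-6)·v1 + 4·v2 = 0, so take v_1 = [2, 3]^T.
λ = -3: A - (-3)I = [[-8, 4], [-12, 6]]. Row 1 gives (-8)·v1 + 4·v2 = 0, so take v_2 = [-1, -2]^T.
V = [v_1 v_2] = [[2, -1], [3, -2]] has det V = -1, so V^{-1} = adj(V)/det V = [[2, -1], [3, -2]].
Modal coordinates z(0) = V^{-1} x(0): 2·0 + (-1)·(-1) = 1; 3·0 + (-2)·(-1) = 2; so z(0) = [1, 2]^T.
x_2(t) = Σ_i (v_i)_2 · z_i(0) · e^{λ_i t} (row 2 of V times the modal terms).
x_2(0.5) = 3·1·e^{-5·0.5} + (-2)·2·e^{-3·0.5} = 3·0.082085 + (-4)·0.223130 = -0.6463.

-0.6463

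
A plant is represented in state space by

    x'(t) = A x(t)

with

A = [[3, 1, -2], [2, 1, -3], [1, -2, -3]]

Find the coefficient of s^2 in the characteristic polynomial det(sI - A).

-1

Expand det(sI - A) for the 3×3 matrix.
p(s) = s^3 - s^2 - 15s + 14.
(Check: constant term = det(-A) = (-1)^3 det A = 14; coefficient of s^2 = -tr A = -1.)
The coefficient of s^2 is -1.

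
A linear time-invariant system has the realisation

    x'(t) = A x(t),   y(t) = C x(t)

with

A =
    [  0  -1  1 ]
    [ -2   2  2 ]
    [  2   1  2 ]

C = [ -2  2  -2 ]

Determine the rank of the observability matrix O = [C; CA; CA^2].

3

CA = [[-8, 4, -2]]
CA^2 = [[-12, 14, -4]]
Observability matrix O = [C; CA; CA^2] = [[-2, 2, -2], [-8, 4, -2], [-12, 14, -4]]
det(O) = (-2)·(4·(-4) - (-2)·14) - 2·((-8)·(-4) - (-2)·(-12)) + (-2)·((-8)·14 - 4·(-12)) = (-2)·12 - 2·8 + (-2)·(-64) = 88 ≠ 0, so rank(O) = 3.
rank(O) = 3 = n, so the pair (A, C) is completely observable.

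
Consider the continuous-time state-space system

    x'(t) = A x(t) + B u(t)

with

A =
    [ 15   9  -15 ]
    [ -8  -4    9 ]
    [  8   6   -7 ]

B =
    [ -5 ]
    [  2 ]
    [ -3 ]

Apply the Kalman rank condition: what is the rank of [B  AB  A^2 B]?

AB = [[-12], [5], [-7]]
A^2B = [[-30], [13], [-17]]
Controllability matrix C = [B  AB  A^2B] = [[-5, -12, -30], [2, 5, 13], [-3, -7, -17]]
The rows r1, r2, r3 of C are linearly dependent: -r1 - r2 + r3 = 0 (check each entry), so rank(C) ≤ 2.
The 2×2 minor from rows 1, 2, columns 1, 2 is (-5)·5 - (-12)·2 = -25 - (-24) = -1 ≠ 0, so rank(C) = 2.
rank(C) = 2 < n = 3, so the pair (A, B) is not completely controllable.

2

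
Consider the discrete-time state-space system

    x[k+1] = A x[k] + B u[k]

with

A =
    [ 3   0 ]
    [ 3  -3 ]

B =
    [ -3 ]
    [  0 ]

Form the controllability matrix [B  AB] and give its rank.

2

AB = [[-9], [-9]]
Controllability matrix C = [B  AB] = [[-3, -9], [0, -9]]
det(C) = (-3)·(-9) - (-9)·0 = 27 - 0 = 27 ≠ 0, so rank(C) = 2.
rank(C) = 2 = n, so the pair (A, B) is completely controllable.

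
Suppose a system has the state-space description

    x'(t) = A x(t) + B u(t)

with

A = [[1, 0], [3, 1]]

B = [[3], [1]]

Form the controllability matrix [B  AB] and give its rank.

2

AB = [[3], [10]]
Controllability matrix C = [B  AB] = [[3, 3], [1, 10]]
det(C) = 3·10 - 3·1 = 30 - 3 = 27 ≠ 0, so rank(C) = 2.
rank(C) = 2 = n, so the pair (A, B) is completely controllable.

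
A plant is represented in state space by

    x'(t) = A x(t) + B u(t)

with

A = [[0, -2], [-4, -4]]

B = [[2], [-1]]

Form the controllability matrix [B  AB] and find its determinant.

AB = [[2], [-4]]
Controllability matrix C = [B  AB] = [[2, 2], [-1, -4]]
det(C) = 2·(-4) - 2·(-1) = -8 - (-2) = -6
Since det(C) ≠ 0, rank(C) = 2 and the system is completely controllable.

-6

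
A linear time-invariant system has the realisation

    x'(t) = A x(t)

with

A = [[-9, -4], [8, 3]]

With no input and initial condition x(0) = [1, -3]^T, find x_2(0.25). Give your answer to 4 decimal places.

-2.8287

det(sI - A) = s^2 - (tr A)s + det A, with tr A = (-9) + 3 = -6 and det A = (-9)·3 - (-4)·8 = -27 - (-32) = 5.
So p(s) = det(sI - A) = s^2 + 6s + 5.
Factor s^2 + 6s + 5: two numbers with sum -6 and product 5 are -1 and -5, so s^2 + 6s + 5 = (s + 1)(s + 5).
Hence p(s) = (s + 1) (s + 5), with roots -5, -1.
The eigenvalues -5, -1 are distinct and real, so A is diagonalisable and x(t) = e^{At} x(0) = V diag(e^{λ_i t}) V^{-1} x(0), where the columns of V are the eigenvectors.
λ = -5: A - (-5)I = [[-4, -4], [8, 8]]. Row 1 gives (-4)·v1 + (-4)·v2 = 0, so take v_1 = [-1, 1]^T.
λ = -1: A - (-1)I = [[-8, -4], [8, 4]]. Row 1 gives (-8)·v1 + (-4)·v2 = 0, so take v_2 = [1, -2]^T.
V = [v_1 v_2] = [[-1, 1], [1, -2]] has det V = 1, so V^{-1} = adj(V)/det V = [[-2, -1], [-1, -1]].
Modal coordinates z(0) = V^{-1} x(0): (-2)·1 + (-1)·(-3) = 1; (-1)·1 + (-1)·(-3) = 2; so z(0) = [1, 2]^T.
x_2(t) = Σ_i (v_i)_2 · z_i(0) · e^{λ_i t} (row 2 of V times the modal terms).
x_2(0.25) = 1·1·e^{-5·0.25} + (-2)·2·e^{-1·0.25} = 1·0.286505 + (-4)·0.778801 = -2.8287.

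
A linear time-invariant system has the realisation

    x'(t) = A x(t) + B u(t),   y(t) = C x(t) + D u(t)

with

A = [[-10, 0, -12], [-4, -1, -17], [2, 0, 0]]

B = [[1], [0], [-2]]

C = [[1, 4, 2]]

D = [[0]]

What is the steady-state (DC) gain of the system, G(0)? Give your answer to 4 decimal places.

G(0) = C(-A)^{-1}B + D = -C A^{-1} B + D.
det A = -24, so A^{-1} = (1/-24)·adj(A) = [[0, 0, 1/2], [17/12, -1, 61/12], [-1/12, 0, -5/12]]
A^{-1} B = [-1, -35/4, 3/4]^T
C A^{-1} B = -69/2
G(0) = D - C A^{-1} B = 0 - (-69/2) = 69/2 ≈ 34.5000

34.5000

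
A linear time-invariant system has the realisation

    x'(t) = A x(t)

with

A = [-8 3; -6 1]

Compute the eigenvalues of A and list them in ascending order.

det(sI - A) = s^2 - (tr A)s + det A, with tr A = (-8) + 1 = -7 and det A = (-8)·1 - 3·(-6) = -8 - (-18) = 10.
So p(s) = det(sI - A) = s^2 + 7s + 10.
Factor s^2 + 7s + 10: two numbers with sum -7 and product 10 are -2 and -5, so s^2 + 7s + 10 = (s + 2)(s + 5).
Hence p(s) = (s + 2) (s + 5), with roots -5, -2.
All eigenvalues have negative real part, so the system is asymptotically stable.

-5, -2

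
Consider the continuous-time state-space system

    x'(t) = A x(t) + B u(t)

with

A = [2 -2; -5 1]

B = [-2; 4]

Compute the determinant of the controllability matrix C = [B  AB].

20

AB = [[-12], [14]]
Controllability matrix C = [B  AB] = [[-2, -12], [4, 14]]
det(C) = (-2)·14 - (-12)·4 = -28 - (-48) = 20
Since det(C) ≠ 0, rank(C) = 2 and the system is completely controllable.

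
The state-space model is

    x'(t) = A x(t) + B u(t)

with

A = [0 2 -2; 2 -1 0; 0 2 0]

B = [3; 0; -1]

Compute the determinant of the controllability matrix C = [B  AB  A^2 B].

AB = [[2], [6], [0]]
A^2B = [[12], [-2], [12]]
Controllability matrix C = [B  AB  A^2B] = [[3, 2, 12], [0, 6, -2], [-1, 0, 12]]
Expanding along the first row, det(C) = 3·(6·12 - (-2)·0) - 2·(0·12 - (-2)·(-1)) + 12·(0·0 - 6·(-1)) = 3·72 - 2·(-2) + 12·6 = 292
Since det(C) ≠ 0, rank(C) = 3 and the system is completely controllable.

292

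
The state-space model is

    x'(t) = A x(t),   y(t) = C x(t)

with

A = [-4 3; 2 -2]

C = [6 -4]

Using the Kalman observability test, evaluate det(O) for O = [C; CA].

28

CA = [[-32, 26]]
Observability matrix O = [C; CA] = [[6, -4], [-32, 26]]
det(O) = 6·26 - (-4)·(-32) = 156 - 128 = 28
Since det(O) ≠ 0, rank(O) = 2 and the system is completely observable.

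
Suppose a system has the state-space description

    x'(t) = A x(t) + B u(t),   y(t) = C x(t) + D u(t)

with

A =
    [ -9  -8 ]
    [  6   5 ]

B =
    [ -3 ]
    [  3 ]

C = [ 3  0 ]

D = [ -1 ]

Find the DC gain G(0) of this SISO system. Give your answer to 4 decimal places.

G(0) = C(-A)^{-1}B + D = -C A^{-1} B + D.
det A = 3, so A^{-1} = (1/3)·adj(A) = [[5/3, 8/3], [-2, -3]]
A^{-1} B = [3, -3]^T
C A^{-1} B = 9
G(0) = D - C A^{-1} B = -1 - (9) = -10

-10.0000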